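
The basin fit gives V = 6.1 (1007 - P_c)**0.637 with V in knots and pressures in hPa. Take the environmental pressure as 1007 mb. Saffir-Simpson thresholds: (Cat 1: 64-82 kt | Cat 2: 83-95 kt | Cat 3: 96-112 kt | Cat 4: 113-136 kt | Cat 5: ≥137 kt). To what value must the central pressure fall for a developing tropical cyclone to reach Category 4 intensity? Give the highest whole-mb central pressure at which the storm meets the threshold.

909 mb

Category 4 begins at V = 113 kt.
Required ΔP = (113/6.1)^(1/0.637) = 18.525^1.570 ≈ 97.77 mb.
P_c ≤ 1007 − 97.77 = 909.23, so the highest integer P_c is 909 mb.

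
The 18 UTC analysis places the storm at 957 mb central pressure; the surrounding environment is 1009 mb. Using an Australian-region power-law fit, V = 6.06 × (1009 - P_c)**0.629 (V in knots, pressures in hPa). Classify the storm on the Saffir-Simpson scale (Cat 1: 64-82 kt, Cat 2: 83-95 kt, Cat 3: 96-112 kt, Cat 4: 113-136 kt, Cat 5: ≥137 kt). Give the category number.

ΔP = 1009 − 957 = 52 mb.
V ≈ 6.06 × 52^0.629 = 6.06 × 12.01 ≈ 73 kt.
73 kt falls in the Category 1 band.

1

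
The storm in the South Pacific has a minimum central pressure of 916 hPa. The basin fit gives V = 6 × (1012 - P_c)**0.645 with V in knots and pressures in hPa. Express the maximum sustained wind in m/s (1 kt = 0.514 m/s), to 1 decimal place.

58.6 m/s

ΔP = 1012 − 916 = 96 hPa.
V ≈ 6 × 96^0.645 = 6 × 18.992 ≈ 113.950 kt.
113.950 × 0.514 ≈ 58.57 m/s → 58.6 m/s.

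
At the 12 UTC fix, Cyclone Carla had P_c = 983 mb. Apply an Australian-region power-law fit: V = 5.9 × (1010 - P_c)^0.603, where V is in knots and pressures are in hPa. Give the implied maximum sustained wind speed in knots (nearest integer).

43 kt

ΔP = 1010 − 983 = 27 mb.
27^0.603 ≈ 7.296.
V ≈ 5.9 × 7.296 ≈ 43.0 kt.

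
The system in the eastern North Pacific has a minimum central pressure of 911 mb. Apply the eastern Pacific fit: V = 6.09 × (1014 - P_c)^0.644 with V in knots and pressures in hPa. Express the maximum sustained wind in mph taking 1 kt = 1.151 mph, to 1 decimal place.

ΔP = 1014 − 911 = 103 mb.
V ≈ 6.09 × 103^0.644 = 6.09 × 19.782 ≈ 120.472 kt.
120.472 × 1.151 ≈ 138.66 mph → 138.7 mph.

138.7 mph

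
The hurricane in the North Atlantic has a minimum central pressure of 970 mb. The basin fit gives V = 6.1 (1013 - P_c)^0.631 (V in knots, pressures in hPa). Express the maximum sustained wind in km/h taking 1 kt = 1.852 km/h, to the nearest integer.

121 km/h

ΔP = 1013 − 970 = 43 mb.
V ≈ 6.1 × 43^0.631 = 6.1 × 10.733 ≈ 65.471 kt.
65.471 × 1.852 ≈ 121.25 km/h → 121 km/h.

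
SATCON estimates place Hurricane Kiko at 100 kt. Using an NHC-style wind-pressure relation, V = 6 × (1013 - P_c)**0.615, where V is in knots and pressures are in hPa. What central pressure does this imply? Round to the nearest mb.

916 mb

ΔP = (V / 6)^(1/0.615) = (100/6)^1.626.
100/6 = 16.667; 16.667^1.626 ≈ 96.99 mb.
P_c = 1013 − 96.99 = 916.01 ≈ 916 mb.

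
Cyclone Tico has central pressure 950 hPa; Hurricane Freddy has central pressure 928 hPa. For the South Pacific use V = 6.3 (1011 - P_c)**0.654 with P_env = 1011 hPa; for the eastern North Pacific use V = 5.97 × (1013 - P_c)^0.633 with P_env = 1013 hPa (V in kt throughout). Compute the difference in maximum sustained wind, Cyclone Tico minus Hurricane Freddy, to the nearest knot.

Cyclone Tico: ΔP = 61; V ≈ 6.3 × 61^0.654 ≈ 92.67 kt.
Hurricane Freddy: ΔP = 85; V ≈ 5.97 × 85^0.633 ≈ 99.38 kt.
Difference ≈ 92.67 − 99.38 = -6.71 → -7 kt.

-7 kt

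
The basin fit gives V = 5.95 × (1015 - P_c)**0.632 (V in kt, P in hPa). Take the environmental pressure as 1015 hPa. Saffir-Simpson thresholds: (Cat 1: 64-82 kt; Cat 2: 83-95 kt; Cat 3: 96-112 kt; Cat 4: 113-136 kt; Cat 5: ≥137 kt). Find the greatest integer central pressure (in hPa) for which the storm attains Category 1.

Category 1 begins at V = 64 kt.
Required ΔP = (64/5.95)^(1/0.632) = 10.756^1.582 ≈ 42.89 hPa.
P_c ≤ 1015 − 42.89 = 972.11, so the highest integer P_c is 972 hPa.

972 hPa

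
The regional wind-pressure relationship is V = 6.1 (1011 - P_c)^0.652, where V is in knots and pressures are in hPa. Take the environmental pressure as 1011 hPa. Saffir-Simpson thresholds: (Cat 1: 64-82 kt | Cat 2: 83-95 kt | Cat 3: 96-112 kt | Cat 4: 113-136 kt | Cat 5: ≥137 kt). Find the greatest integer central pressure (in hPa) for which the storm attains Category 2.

956 hPa

Category 2 begins at V = 83 kt.
Required ΔP = (83/6.1)^(1/0.652) = 13.607^1.534 ≈ 54.81 hPa.
P_c ≤ 1011 − 54.81 = 956.19, so the highest integer P_c is 956 hPa.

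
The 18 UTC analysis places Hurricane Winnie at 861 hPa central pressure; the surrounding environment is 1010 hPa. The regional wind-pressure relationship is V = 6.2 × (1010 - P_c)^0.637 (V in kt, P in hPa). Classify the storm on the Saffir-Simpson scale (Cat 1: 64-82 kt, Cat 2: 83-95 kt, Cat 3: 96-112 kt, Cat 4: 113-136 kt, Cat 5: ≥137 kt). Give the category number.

5

ΔP = 1010 − 861 = 149 hPa.
V ≈ 6.2 × 149^0.637 = 6.2 × 24.23 ≈ 150 kt.
150 kt falls in the Category 5 band.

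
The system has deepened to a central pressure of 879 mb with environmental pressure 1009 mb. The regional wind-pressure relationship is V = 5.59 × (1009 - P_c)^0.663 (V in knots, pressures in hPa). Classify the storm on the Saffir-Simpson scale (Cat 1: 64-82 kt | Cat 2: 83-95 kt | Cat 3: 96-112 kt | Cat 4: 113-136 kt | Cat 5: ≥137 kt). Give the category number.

5

ΔP = 1009 − 879 = 130 mb.
V ≈ 5.59 × 130^0.663 = 5.59 × 25.21 ≈ 141 kt.
141 kt falls in the Category 5 band.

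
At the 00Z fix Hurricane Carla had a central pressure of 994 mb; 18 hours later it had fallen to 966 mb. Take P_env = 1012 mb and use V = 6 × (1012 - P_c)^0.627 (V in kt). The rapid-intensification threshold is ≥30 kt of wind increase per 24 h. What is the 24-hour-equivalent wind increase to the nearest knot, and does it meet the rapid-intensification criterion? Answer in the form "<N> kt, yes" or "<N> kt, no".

39 kt, yes

V₁: ΔP = 18, V ≈ 6 × 18^0.627 ≈ 36.75 kt.
V₂: ΔP = 46, V ≈ 6 × 46^0.627 ≈ 66.18 kt.
ΔV over 18 h = 29.43 kt → 24 h equivalent = 29.43 × 24/18 ≈ 39.24 kt.
39 kt ≥ 30 kt ⇒ rapid intensification.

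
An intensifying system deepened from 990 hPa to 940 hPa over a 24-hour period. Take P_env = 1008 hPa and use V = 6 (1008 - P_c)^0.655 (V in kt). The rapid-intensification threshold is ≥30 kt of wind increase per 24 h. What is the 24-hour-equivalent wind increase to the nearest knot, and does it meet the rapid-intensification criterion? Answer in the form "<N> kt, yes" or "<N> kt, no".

V₁: ΔP = 18, V ≈ 6 × 18^0.655 ≈ 39.84 kt.
V₂: ΔP = 68, V ≈ 6 × 68^0.655 ≈ 95.16 kt.
ΔV over 24 h = 55.32 kt → 24 h equivalent = 55.32 × 24/24 ≈ 55.32 kt.
55 kt ≥ 30 kt ⇒ rapid intensification.

55 kt, yes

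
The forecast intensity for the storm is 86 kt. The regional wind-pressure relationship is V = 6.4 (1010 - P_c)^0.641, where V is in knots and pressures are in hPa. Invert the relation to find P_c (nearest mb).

952 mb

ΔP = (V / 6.4)^(1/0.641) = (86/6.4)^1.560.
86/6.4 = 13.438; 13.438^1.560 ≈ 57.58 mb.
P_c = 1010 − 57.58 = 952.42 ≈ 952 mb.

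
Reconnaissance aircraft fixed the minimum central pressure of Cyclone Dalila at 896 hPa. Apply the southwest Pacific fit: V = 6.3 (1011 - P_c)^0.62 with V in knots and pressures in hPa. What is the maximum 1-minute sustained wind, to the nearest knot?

ΔP = 1011 − 896 = 115 hPa.
115^0.62 ≈ 18.951.
V ≈ 6.3 × 18.951 ≈ 119.4 kt.

119 kt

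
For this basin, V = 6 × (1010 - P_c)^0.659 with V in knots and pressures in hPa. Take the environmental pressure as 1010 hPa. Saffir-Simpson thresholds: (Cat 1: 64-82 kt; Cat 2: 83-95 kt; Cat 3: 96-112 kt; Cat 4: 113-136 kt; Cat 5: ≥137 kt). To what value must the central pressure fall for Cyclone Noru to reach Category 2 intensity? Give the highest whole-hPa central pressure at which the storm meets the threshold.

Category 2 begins at V = 83 kt.
Required ΔP = (83/6)^(1/0.659) = 13.833^1.517 ≈ 53.86 hPa.
P_c ≤ 1010 − 53.86 = 956.14, so the highest integer P_c is 956 hPa.

956 hPa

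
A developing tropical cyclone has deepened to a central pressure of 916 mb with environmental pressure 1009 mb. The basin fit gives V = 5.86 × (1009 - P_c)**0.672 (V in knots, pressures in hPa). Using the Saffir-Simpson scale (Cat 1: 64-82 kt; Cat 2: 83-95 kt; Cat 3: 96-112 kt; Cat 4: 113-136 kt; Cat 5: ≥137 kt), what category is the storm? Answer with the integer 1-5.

ΔP = 1009 − 916 = 93 mb.
V ≈ 5.86 × 93^0.672 = 5.86 × 21.03 ≈ 123 kt.
123 kt falls in the Category 4 band.

4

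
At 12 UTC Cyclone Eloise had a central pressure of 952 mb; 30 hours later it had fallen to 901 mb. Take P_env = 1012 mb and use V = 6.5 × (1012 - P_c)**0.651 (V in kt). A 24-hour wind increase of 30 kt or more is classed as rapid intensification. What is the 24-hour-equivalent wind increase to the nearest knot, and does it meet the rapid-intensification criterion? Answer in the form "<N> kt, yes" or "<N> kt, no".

37 kt, yes

V₁: ΔP = 60, V ≈ 6.5 × 60^0.651 ≈ 93.43 kt.
V₂: ΔP = 111, V ≈ 6.5 × 111^0.651 ≈ 139.45 kt.
ΔV over 30 h = 46.02 kt → 24 h equivalent = 46.02 × 24/30 ≈ 36.82 kt.
37 kt ≥ 30 kt ⇒ rapid intensification.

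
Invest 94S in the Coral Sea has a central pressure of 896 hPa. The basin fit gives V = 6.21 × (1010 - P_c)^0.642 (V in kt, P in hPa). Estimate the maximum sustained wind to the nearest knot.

ΔP = 1010 − 896 = 114 hPa.
114^0.642 ≈ 20.919.
V ≈ 6.21 × 20.919 ≈ 129.9 kt.

130 kt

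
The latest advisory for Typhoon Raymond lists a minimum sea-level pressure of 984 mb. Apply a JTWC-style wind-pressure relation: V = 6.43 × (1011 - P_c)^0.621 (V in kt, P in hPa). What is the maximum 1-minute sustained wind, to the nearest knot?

50 kt

ΔP = 1011 − 984 = 27 mb.
27^0.621 ≈ 7.742.
V ≈ 6.43 × 7.742 ≈ 49.8 kt.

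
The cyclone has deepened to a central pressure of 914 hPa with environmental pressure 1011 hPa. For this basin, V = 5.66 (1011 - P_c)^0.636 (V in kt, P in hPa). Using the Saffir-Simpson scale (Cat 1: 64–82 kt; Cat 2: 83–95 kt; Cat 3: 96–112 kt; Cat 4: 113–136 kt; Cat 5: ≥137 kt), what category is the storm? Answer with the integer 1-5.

ΔP = 1011 − 914 = 97 hPa.
V ≈ 5.66 × 97^0.636 = 5.66 × 18.35 ≈ 104 kt.
104 kt falls in the Category 3 band.

3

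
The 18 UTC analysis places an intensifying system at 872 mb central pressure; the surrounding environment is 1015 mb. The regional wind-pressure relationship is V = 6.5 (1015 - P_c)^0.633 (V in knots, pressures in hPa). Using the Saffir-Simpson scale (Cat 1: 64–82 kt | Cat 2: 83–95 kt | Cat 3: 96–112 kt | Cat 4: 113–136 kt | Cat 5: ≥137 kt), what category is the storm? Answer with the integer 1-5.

5

ΔP = 1015 − 872 = 143 mb.
V ≈ 6.5 × 143^0.633 = 6.5 × 23.14 ≈ 150 kt.
150 kt falls in the Category 5 band.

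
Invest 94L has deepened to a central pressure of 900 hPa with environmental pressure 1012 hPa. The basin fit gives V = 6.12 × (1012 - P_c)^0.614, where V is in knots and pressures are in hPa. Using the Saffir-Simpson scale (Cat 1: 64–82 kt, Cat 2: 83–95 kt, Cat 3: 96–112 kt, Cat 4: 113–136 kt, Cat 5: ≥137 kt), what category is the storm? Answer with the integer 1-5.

ΔP = 1012 − 900 = 112 hPa.
V ≈ 6.12 × 112^0.614 = 6.12 × 18.12 ≈ 111 kt.
111 kt falls in the Category 3 band.

3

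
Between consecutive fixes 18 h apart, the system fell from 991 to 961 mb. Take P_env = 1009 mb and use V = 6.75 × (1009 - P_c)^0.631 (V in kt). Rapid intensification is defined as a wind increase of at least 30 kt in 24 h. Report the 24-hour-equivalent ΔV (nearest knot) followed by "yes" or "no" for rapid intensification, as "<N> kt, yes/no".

V₁: ΔP = 18, V ≈ 6.75 × 18^0.631 ≈ 41.82 kt.
V₂: ΔP = 48, V ≈ 6.75 × 48^0.631 ≈ 77.65 kt.
ΔV over 18 h = 35.83 kt → 24 h equivalent = 35.83 × 24/18 ≈ 47.77 kt.
48 kt ≥ 30 kt ⇒ rapid intensification.

48 kt, yes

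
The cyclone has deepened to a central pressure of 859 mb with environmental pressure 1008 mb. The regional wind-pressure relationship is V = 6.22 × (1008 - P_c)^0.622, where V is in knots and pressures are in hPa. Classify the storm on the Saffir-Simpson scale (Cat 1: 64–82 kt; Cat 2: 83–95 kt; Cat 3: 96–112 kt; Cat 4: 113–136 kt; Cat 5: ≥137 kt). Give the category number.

5

ΔP = 1008 − 859 = 149 mb.
V ≈ 6.22 × 149^0.622 = 6.22 × 22.48 ≈ 140 kt.
140 kt falls in the Category 5 band.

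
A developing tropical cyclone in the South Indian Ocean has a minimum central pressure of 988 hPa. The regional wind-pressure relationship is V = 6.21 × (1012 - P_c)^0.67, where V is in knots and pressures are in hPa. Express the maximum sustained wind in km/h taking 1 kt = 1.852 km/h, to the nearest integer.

ΔP = 1012 − 988 = 24 hPa.
V ≈ 6.21 × 24^0.67 = 6.21 × 8.409 ≈ 52.220 kt.
52.220 × 1.852 ≈ 96.71 km/h → 97 km/h.

97 km/h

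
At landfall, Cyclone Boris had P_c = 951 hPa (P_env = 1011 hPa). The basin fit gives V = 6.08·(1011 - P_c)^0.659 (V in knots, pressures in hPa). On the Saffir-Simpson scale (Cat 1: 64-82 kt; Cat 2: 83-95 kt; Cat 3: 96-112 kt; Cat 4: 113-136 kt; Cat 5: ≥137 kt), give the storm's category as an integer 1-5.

ΔP = 1011 − 951 = 60 hPa.
V ≈ 6.08 × 60^0.659 = 6.08 × 14.85 ≈ 90 kt.
90 kt falls in the Category 2 band.

2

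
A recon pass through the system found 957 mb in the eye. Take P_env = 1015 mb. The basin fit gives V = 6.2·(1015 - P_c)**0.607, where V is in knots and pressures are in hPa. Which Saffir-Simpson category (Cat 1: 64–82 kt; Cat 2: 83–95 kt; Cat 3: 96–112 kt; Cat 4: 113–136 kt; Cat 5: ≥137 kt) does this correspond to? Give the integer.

ΔP = 1015 − 957 = 58 mb.
V ≈ 6.2 × 58^0.607 = 6.2 × 11.76 ≈ 73 kt.
73 kt falls in the Category 1 band.

1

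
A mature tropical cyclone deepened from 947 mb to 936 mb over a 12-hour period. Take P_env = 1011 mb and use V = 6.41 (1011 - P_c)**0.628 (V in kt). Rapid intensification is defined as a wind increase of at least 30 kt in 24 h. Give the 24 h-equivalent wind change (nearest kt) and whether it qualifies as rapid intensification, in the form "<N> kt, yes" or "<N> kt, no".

18 kt, no

V₁: ΔP = 64, V ≈ 6.41 × 64^0.628 ≈ 87.33 kt.
V₂: ΔP = 75, V ≈ 6.41 × 75^0.628 ≈ 96.47 kt.
ΔV over 12 h = 9.14 kt → 24 h equivalent = 9.14 × 24/12 ≈ 18.28 kt.
18 kt < 30 kt ⇒ not rapid intensification.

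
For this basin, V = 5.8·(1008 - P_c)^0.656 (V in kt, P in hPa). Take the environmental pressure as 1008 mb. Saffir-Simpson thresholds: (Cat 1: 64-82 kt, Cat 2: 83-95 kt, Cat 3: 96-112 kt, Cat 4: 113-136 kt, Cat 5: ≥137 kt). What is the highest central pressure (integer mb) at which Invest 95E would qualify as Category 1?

969 mb

Category 1 begins at V = 64 kt.
Required ΔP = (64/5.8)^(1/0.656) = 11.034^1.524 ≈ 38.87 mb.
P_c ≤ 1008 − 38.87 = 969.13, so the highest integer P_c is 969 mb.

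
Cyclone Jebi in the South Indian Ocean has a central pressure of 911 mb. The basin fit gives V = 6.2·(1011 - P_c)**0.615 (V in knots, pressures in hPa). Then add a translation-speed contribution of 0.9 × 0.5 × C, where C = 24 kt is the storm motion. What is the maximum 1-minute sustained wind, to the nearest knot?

ΔP = 1011 − 911 = 100 mb.
100^0.615 ≈ 16.982.
V ≈ 6.2 × 16.982 ≈ 105.3 kt.
Translation term: 0.9 × 0.5 × 24 = 10.8 kt.
Corrected V ≈ 116.1 kt → 116 kt.

116 kt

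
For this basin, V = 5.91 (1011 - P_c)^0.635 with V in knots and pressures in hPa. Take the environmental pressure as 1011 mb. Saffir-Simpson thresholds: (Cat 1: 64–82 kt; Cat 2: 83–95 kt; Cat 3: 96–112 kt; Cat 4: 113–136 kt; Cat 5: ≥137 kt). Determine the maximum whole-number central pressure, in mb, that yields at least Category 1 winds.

968 mb

Category 1 begins at V = 64 kt.
Required ΔP = (64/5.91)^(1/0.635) = 10.829^1.575 ≈ 42.59 mb.
P_c ≤ 1011 − 42.59 = 968.41, so the highest integer P_c is 968 mb.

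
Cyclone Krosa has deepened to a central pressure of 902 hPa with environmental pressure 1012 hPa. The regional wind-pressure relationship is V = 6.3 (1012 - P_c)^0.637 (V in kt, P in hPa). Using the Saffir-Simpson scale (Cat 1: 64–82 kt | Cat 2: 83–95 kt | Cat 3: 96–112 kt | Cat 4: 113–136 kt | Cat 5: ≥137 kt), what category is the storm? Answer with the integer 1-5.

4

ΔP = 1012 − 902 = 110 hPa.
V ≈ 6.3 × 110^0.637 = 6.3 × 19.97 ≈ 126 kt.
126 kt falls in the Category 4 band.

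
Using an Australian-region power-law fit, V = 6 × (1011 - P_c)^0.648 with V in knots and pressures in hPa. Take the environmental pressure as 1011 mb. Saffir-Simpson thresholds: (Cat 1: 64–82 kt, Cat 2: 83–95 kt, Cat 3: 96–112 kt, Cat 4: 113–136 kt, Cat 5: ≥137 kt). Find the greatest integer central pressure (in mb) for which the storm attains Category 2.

953 mb

Category 2 begins at V = 83 kt.
Required ΔP = (83/6)^(1/0.648) = 13.833^1.543 ≈ 57.64 mb.
P_c ≤ 1011 − 57.64 = 953.36, so the highest integer P_c is 953 mb.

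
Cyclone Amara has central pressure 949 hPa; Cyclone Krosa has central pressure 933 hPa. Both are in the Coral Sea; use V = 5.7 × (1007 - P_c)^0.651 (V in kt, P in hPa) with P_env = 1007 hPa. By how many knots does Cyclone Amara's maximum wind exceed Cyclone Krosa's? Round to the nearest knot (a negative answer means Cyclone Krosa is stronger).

Cyclone Amara: ΔP = 58; V ≈ 5.7 × 58^0.651 ≈ 80.14 kt.
Cyclone Krosa: ΔP = 74; V ≈ 5.7 × 74^0.651 ≈ 93.92 kt.
Difference ≈ 80.14 − 93.92 = -13.78 → -14 kt.

-14 kt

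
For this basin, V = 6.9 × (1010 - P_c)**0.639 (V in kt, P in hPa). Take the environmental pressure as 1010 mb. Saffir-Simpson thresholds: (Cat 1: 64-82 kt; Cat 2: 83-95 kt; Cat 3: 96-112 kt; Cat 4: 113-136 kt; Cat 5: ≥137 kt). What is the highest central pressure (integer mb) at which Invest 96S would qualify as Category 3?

948 mb

Category 3 begins at V = 96 kt.
Required ΔP = (96/6.9)^(1/0.639) = 13.913^1.565 ≈ 61.57 mb.
P_c ≤ 1010 − 61.57 = 948.43, so the highest integer P_c is 948 mb.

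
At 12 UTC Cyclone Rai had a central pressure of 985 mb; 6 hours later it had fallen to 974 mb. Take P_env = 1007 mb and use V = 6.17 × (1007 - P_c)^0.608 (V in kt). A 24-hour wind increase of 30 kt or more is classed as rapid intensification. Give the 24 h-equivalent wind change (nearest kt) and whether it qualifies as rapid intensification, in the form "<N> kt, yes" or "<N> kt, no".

45 kt, yes

V₁: ΔP = 22, V ≈ 6.17 × 22^0.608 ≈ 40.41 kt.
V₂: ΔP = 33, V ≈ 6.17 × 33^0.608 ≈ 51.71 kt.
ΔV over 6 h = 11.30 kt → 24 h equivalent = 11.30 × 24/6 ≈ 45.20 kt.
45 kt ≥ 30 kt ⇒ rapid intensification.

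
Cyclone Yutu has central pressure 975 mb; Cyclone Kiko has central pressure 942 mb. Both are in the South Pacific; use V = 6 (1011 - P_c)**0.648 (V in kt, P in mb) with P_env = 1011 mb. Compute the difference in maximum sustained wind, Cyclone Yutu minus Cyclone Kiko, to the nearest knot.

Cyclone Yutu: ΔP = 36; V ≈ 6 × 36^0.648 ≈ 61.18 kt.
Cyclone Kiko: ΔP = 69; V ≈ 6 × 69^0.648 ≈ 93.27 kt.
Difference ≈ 61.18 − 93.27 = -32.09 → -32 kt.

-32 kt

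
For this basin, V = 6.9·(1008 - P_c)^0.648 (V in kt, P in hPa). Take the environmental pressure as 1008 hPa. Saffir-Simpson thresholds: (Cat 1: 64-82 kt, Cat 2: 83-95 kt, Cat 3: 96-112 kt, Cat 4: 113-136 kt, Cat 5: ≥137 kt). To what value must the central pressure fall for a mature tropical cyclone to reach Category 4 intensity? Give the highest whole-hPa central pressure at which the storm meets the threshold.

933 hPa

Category 4 begins at V = 113 kt.
Required ΔP = (113/6.9)^(1/0.648) = 16.377^1.543 ≈ 74.78 hPa.
P_c ≤ 1008 − 74.78 = 933.22, so the highest integer P_c is 933 hPa.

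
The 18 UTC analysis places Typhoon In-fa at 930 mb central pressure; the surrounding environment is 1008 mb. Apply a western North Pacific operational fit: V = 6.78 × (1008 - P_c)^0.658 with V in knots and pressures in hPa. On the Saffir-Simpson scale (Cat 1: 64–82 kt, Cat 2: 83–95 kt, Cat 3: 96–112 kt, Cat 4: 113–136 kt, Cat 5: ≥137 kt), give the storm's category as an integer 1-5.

4

ΔP = 1008 − 930 = 78 mb.
V ≈ 6.78 × 78^0.658 = 6.78 × 17.58 ≈ 119 kt.
119 kt falls in the Category 4 band.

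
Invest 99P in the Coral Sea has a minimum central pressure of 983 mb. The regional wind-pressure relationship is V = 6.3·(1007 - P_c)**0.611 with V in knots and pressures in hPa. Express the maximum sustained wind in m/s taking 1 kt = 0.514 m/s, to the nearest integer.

ΔP = 1007 − 983 = 24 mb.
V ≈ 6.3 × 24^0.611 = 6.3 × 6.971 ≈ 43.919 kt.
43.919 × 0.514 ≈ 22.57 m/s → 23 m/s.

23 m/s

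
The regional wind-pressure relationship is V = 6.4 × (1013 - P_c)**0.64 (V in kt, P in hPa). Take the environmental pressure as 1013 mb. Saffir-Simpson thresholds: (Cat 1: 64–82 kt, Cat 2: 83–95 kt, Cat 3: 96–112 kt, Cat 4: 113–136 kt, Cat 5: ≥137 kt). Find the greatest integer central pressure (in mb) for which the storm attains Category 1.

976 mb

Category 1 begins at V = 64 kt.
Required ΔP = (64/6.4)^(1/0.64) = 10.000^1.562 ≈ 36.52 mb.
P_c ≤ 1013 − 36.52 = 976.48, so the highest integer P_c is 976 mb.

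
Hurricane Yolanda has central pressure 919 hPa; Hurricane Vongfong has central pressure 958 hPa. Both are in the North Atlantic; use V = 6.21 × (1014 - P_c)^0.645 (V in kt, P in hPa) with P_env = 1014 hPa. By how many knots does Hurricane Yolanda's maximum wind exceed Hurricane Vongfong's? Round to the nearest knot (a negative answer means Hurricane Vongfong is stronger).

34 kt

Hurricane Yolanda: ΔP = 95; V ≈ 6.21 × 95^0.645 ≈ 117.14 kt.
Hurricane Vongfong: ΔP = 56; V ≈ 6.21 × 56^0.645 ≈ 83.31 kt.
Difference ≈ 117.14 − 83.31 = 33.83 → 34 kt.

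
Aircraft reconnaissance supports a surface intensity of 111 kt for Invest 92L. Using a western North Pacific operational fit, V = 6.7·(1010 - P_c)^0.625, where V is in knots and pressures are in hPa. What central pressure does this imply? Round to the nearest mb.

921 mb

ΔP = (V / 6.7)^(1/0.625) = (111/6.7)^1.600.
111/6.7 = 16.567; 16.567^1.600 ≈ 89.29 mb.
P_c = 1010 − 89.29 = 920.71 ≈ 921 mb.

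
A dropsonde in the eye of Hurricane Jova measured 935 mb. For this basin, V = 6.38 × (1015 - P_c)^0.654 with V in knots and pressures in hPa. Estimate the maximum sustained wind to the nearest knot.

112 kt

ΔP = 1015 − 935 = 80 mb.
80^0.654 ≈ 17.564.
V ≈ 6.38 × 17.564 ≈ 112.1 kt.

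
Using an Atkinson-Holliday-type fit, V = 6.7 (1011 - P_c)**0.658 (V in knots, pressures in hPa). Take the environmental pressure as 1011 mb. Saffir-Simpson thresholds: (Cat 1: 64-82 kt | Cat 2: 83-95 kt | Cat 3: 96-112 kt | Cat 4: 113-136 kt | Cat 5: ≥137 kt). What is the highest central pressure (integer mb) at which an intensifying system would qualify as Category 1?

980 mb

Category 1 begins at V = 64 kt.
Required ΔP = (64/6.7)^(1/0.658) = 9.552^1.520 ≈ 30.87 mb.
P_c ≤ 1011 − 30.87 = 980.13, so the highest integer P_c is 980 mb.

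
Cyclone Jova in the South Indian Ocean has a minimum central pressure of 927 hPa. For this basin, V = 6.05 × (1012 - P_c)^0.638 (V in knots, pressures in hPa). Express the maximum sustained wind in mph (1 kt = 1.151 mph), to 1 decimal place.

118.5 mph

ΔP = 1012 − 927 = 85 hPa.
V ≈ 6.05 × 85^0.638 = 6.05 × 17.020 ≈ 102.973 kt.
102.973 × 1.151 ≈ 118.52 mph → 118.5 mph.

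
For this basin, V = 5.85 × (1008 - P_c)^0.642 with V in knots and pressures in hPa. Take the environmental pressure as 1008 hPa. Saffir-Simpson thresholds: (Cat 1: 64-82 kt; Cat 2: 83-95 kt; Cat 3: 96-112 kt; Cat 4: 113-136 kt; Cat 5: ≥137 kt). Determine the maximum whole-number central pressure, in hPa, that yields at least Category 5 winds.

872 hPa

Category 5 begins at V = 137 kt.
Required ΔP = (137/5.85)^(1/0.642) = 23.419^1.558 ≈ 135.92 hPa.
P_c ≤ 1008 − 135.92 = 872.08, so the highest integer P_c is 872 hPa.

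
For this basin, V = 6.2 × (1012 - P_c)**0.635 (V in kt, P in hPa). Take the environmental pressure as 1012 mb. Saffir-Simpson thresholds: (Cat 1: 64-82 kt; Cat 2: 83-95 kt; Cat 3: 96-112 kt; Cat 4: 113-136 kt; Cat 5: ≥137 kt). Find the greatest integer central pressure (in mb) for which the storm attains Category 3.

Category 3 begins at V = 96 kt.
Required ΔP = (96/6.2)^(1/0.635) = 15.484^1.575 ≈ 74.79 mb.
P_c ≤ 1012 − 74.79 = 937.21, so the highest integer P_c is 937 mb.

937 mb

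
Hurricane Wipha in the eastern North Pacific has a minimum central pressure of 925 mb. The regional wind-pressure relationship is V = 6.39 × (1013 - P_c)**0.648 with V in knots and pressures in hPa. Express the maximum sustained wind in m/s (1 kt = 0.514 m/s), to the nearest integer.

60 m/s

ΔP = 1013 − 925 = 88 mb.
V ≈ 6.39 × 88^0.648 = 6.39 × 18.198 ≈ 116.286 kt.
116.286 × 0.514 ≈ 59.77 m/s → 60 m/s.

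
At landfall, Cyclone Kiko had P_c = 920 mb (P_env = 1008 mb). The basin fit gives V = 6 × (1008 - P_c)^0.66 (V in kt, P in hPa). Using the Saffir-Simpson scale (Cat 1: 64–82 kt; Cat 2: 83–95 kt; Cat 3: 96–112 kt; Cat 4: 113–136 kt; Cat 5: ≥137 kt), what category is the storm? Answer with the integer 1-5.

4

ΔP = 1008 − 920 = 88 mb.
V ≈ 6 × 88^0.66 = 6 × 19.20 ≈ 115 kt.
115 kt falls in the Category 4 band.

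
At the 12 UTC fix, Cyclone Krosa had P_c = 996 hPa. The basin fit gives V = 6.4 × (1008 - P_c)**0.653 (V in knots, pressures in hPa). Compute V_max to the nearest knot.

32 kt

ΔP = 1008 − 996 = 12 hPa.
12^0.653 ≈ 5.066.
V ≈ 6.4 × 5.066 ≈ 32.4 kt.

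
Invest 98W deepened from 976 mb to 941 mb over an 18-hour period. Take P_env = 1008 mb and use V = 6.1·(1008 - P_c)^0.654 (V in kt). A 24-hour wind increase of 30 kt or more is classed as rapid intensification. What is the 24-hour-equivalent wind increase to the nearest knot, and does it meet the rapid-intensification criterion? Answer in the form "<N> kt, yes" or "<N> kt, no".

49 kt, yes

V₁: ΔP = 32, V ≈ 6.1 × 32^0.654 ≈ 58.84 kt.
V₂: ΔP = 67, V ≈ 6.1 × 67^0.654 ≈ 95.41 kt.
ΔV over 18 h = 36.57 kt → 24 h equivalent = 36.57 × 24/18 ≈ 48.76 kt.
49 kt ≥ 30 kt ⇒ rapid intensification.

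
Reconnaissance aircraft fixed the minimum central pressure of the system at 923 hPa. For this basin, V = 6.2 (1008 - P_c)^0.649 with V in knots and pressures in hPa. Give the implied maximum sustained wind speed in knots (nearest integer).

111 kt

ΔP = 1008 − 923 = 85 hPa.
85^0.649 ≈ 17.873.
V ≈ 6.2 × 17.873 ≈ 110.8 kt.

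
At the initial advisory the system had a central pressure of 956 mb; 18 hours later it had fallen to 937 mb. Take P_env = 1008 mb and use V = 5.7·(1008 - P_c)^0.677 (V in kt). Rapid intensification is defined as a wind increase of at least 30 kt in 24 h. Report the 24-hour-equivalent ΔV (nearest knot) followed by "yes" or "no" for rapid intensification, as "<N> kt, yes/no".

V₁: ΔP = 52, V ≈ 5.7 × 52^0.677 ≈ 82.72 kt.
V₂: ΔP = 71, V ≈ 5.7 × 71^0.677 ≈ 102.14 kt.
ΔV over 18 h = 19.42 kt → 24 h equivalent = 19.42 × 24/18 ≈ 25.89 kt.
26 kt < 30 kt ⇒ not rapid intensification.

26 kt, no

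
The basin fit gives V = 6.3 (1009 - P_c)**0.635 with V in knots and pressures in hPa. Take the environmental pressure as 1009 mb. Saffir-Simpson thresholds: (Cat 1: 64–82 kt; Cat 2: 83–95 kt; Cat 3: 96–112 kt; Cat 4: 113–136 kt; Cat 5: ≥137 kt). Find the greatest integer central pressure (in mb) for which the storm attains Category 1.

Category 1 begins at V = 64 kt.
Required ΔP = (64/6.3)^(1/0.635) = 10.159^1.575 ≈ 38.51 mb.
P_c ≤ 1009 − 38.51 = 970.49, so the highest integer P_c is 970 mb.

970 mb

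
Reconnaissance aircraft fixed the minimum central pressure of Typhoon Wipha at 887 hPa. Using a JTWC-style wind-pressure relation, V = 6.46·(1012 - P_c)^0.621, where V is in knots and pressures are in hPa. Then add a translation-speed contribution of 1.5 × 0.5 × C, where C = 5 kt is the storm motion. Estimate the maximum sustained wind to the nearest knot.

133 kt

ΔP = 1012 − 887 = 125 hPa.
125^0.621 ≈ 20.053.
V ≈ 6.46 × 20.053 ≈ 129.5 kt.
Translation term: 1.5 × 0.5 × 5 = 3.75 kt.
Corrected V ≈ 133.25 kt → 133 kt.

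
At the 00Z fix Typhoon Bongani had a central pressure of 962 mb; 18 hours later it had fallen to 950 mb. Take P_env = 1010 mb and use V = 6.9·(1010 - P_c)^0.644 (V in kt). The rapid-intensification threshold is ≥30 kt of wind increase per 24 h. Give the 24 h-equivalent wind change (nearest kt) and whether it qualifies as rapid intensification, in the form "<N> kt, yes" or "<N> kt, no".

V₁: ΔP = 48, V ≈ 6.9 × 48^0.644 ≈ 83.48 kt.
V₂: ΔP = 60, V ≈ 6.9 × 60^0.644 ≈ 96.38 kt.
ΔV over 18 h = 12.90 kt → 24 h equivalent = 12.90 × 24/18 ≈ 17.20 kt.
17 kt < 30 kt ⇒ not rapid intensification.

17 kt, no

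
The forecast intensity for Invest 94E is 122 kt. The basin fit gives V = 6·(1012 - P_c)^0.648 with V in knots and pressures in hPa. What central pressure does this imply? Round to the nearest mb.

908 mb

ΔP = (V / 6)^(1/0.648) = (122/6)^1.543.
122/6 = 20.333; 20.333^1.543 ≈ 104.43 mb.
P_c = 1012 − 104.43 = 907.57 ≈ 908 mb.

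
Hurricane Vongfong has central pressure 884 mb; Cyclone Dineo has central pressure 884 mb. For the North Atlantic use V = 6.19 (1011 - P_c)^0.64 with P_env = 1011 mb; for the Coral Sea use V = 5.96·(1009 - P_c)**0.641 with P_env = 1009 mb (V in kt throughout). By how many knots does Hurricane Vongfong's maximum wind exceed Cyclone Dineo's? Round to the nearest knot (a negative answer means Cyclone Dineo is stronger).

Hurricane Vongfong: ΔP = 127; V ≈ 6.19 × 127^0.64 ≈ 137.44 kt.
Cyclone Dineo: ΔP = 125; V ≈ 5.96 × 125^0.641 ≈ 131.63 kt.
Difference ≈ 137.44 − 131.63 = 5.81 → 6 kt.

6 kt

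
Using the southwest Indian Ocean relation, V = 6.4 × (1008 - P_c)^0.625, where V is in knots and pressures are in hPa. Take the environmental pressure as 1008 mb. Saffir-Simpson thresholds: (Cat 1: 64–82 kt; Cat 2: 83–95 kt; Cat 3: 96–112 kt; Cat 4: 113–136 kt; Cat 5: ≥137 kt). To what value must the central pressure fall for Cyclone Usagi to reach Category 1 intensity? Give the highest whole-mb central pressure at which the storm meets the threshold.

Category 1 begins at V = 64 kt.
Required ΔP = (64/6.4)^(1/0.625) = 10.000^1.600 ≈ 39.81 mb.
P_c ≤ 1008 − 39.81 = 968.19, so the highest integer P_c is 968 mb.

968 mb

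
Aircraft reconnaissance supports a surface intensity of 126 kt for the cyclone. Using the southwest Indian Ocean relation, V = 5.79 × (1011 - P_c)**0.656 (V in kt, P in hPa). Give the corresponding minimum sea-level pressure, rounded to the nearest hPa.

902 hPa

ΔP = (V / 5.79)^(1/0.656) = (126/5.79)^1.524.
126/5.79 = 21.762; 21.762^1.524 ≈ 109.44 hPa.
P_c = 1011 − 109.44 = 901.56 ≈ 902 hPa.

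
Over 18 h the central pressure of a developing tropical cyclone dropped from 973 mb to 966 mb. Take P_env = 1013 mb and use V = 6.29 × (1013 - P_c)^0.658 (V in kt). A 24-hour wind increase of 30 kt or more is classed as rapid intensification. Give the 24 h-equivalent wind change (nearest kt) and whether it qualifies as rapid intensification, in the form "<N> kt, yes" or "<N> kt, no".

11 kt, no

V₁: ΔP = 40, V ≈ 6.29 × 40^0.658 ≈ 71.25 kt.
V₂: ΔP = 47, V ≈ 6.29 × 47^0.658 ≈ 79.23 kt.
ΔV over 18 h = 7.98 kt → 24 h equivalent = 7.98 × 24/18 ≈ 10.64 kt.
11 kt < 30 kt ⇒ not rapid intensification.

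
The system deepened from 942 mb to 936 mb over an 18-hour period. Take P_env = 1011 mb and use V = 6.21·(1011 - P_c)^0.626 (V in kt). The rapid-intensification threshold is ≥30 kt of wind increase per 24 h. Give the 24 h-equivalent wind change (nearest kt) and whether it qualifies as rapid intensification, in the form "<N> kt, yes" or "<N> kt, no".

V₁: ΔP = 69, V ≈ 6.21 × 69^0.626 ≈ 87.94 kt.
V₂: ΔP = 75, V ≈ 6.21 × 75^0.626 ≈ 92.66 kt.
ΔV over 18 h = 4.72 kt → 24 h equivalent = 4.72 × 24/18 ≈ 6.29 kt.
6 kt < 30 kt ⇒ not rapid intensification.

6 kt, no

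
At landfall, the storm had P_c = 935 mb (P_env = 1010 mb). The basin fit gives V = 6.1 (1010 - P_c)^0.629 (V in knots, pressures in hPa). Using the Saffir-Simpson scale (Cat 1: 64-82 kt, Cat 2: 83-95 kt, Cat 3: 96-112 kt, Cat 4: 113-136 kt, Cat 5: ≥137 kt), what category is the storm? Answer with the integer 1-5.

2

ΔP = 1010 − 935 = 75 mb.
V ≈ 6.1 × 75^0.629 = 6.1 × 15.12 ≈ 92 kt.
92 kt falls in the Category 2 band.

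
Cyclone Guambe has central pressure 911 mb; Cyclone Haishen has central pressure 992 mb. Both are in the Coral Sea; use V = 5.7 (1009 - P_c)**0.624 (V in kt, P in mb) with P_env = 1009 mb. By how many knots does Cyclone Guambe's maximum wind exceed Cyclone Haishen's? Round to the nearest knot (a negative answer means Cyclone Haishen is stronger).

66 kt

Cyclone Guambe: ΔP = 98; V ≈ 5.7 × 98^0.624 ≈ 99.63 kt.
Cyclone Haishen: ΔP = 17; V ≈ 5.7 × 17^0.624 ≈ 33.39 kt.
Difference ≈ 99.63 − 33.39 = 66.24 → 66 kt.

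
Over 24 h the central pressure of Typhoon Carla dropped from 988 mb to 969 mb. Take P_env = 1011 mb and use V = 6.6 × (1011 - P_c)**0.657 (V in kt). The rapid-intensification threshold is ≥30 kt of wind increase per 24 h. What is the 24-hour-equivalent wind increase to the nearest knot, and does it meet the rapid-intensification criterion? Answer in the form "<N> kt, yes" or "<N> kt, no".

25 kt, no

V₁: ΔP = 23, V ≈ 6.6 × 23^0.657 ≈ 51.78 kt.
V₂: ΔP = 42, V ≈ 6.6 × 42^0.657 ≈ 76.92 kt.
ΔV over 24 h = 25.14 kt → 24 h equivalent = 25.14 × 24/24 ≈ 25.14 kt.
25 kt < 30 kt ⇒ not rapid intensification.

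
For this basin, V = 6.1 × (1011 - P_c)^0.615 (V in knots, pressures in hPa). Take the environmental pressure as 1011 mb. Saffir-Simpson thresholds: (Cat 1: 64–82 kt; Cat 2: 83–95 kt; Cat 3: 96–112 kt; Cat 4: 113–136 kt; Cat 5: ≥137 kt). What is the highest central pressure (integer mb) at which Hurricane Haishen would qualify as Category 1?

965 mb

Category 1 begins at V = 64 kt.
Required ΔP = (64/6.1)^(1/0.615) = 10.492^1.626 ≈ 45.70 mb.
P_c ≤ 1011 − 45.70 = 965.30, so the highest integer P_c is 965 mb.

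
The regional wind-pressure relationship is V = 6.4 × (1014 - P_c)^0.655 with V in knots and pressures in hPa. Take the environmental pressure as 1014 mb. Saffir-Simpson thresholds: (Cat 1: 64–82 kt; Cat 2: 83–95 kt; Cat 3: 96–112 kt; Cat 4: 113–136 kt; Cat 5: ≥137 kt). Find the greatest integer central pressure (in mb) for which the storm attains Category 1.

980 mb

Category 1 begins at V = 64 kt.
Required ΔP = (64/6.4)^(1/0.655) = 10.000^1.527 ≈ 33.63 mb.
P_c ≤ 1014 − 33.63 = 980.37, so the highest integer P_c is 980 mb.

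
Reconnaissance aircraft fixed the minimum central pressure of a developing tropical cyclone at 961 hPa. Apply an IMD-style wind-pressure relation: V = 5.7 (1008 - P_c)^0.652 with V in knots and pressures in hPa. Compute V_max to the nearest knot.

70 kt

ΔP = 1008 − 961 = 47 hPa.
47^0.652 ≈ 12.309.
V ≈ 5.7 × 12.309 ≈ 70.2 kt.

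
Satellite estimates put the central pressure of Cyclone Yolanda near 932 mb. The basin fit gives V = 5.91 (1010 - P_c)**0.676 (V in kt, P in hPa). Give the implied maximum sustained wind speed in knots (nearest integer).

112 kt

ΔP = 1010 − 932 = 78 mb.
78^0.676 ≈ 19.013.
V ≈ 5.91 × 19.013 ≈ 112.4 kt.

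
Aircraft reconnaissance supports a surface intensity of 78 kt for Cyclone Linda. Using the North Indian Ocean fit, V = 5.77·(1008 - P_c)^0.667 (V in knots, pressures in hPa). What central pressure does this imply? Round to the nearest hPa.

ΔP = (V / 5.77)^(1/0.667) = (78/5.77)^1.499.
78/5.77 = 13.518; 13.518^1.499 ≈ 49.61 hPa.
P_c = 1008 − 49.61 = 958.39 ≈ 958 hPa.

958 hPa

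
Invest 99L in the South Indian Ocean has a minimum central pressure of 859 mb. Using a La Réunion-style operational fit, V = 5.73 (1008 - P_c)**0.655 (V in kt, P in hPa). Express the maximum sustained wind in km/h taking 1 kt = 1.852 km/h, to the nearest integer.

281 km/h

ΔP = 1008 − 859 = 149 mb.
V ≈ 5.73 × 149^0.655 = 5.73 × 26.512 ≈ 151.912 kt.
151.912 × 1.852 ≈ 281.34 km/h → 281 km/h.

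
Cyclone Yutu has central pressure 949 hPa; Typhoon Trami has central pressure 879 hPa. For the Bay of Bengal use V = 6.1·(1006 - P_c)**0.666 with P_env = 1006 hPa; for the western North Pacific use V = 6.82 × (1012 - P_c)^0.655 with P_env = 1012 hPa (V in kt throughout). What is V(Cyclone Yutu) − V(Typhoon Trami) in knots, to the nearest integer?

Cyclone Yutu: ΔP = 57; V ≈ 6.1 × 57^0.666 ≈ 90.10 kt.
Typhoon Trami: ΔP = 133; V ≈ 6.82 × 133^0.655 ≈ 167.84 kt.
Difference ≈ 90.10 − 167.84 = -77.74 → -78 kt.

-78 kt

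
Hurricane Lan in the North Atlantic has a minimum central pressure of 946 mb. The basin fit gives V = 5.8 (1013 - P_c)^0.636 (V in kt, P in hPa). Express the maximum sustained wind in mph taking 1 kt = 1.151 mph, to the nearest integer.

97 mph

ΔP = 1013 − 946 = 67 mb.
V ≈ 5.8 × 67^0.636 = 5.8 × 14.501 ≈ 84.103 kt.
84.103 × 1.151 ≈ 96.80 mph → 97 mph.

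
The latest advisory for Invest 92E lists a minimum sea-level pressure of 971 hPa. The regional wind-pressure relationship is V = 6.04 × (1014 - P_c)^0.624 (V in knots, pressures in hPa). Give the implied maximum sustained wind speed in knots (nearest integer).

63 kt

ΔP = 1014 − 971 = 43 hPa.
43^0.624 ≈ 10.454.
V ≈ 6.04 × 10.454 ≈ 63.1 kt.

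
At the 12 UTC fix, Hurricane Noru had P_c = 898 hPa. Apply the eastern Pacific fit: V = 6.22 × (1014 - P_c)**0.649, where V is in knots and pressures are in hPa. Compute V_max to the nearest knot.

136 kt

ΔP = 1014 − 898 = 116 hPa.
116^0.649 ≈ 21.869.
V ≈ 6.22 × 21.869 ≈ 136.0 kt.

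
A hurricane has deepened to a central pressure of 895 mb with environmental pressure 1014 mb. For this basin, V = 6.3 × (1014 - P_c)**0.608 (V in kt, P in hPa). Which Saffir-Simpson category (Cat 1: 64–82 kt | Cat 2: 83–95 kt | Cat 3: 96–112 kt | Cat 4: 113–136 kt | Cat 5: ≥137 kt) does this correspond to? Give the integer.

ΔP = 1014 − 895 = 119 mb.
V ≈ 6.3 × 119^0.608 = 6.3 × 18.28 ≈ 115 kt.
115 kt falls in the Category 4 band.

4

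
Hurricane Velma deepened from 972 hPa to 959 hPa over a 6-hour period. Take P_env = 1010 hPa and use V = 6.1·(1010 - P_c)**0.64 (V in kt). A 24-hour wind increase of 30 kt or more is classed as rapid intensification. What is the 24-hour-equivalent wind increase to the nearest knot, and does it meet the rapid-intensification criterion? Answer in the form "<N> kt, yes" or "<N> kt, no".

V₁: ΔP = 38, V ≈ 6.1 × 38^0.64 ≈ 62.57 kt.
V₂: ΔP = 51, V ≈ 6.1 × 51^0.64 ≈ 75.54 kt.
ΔV over 6 h = 12.97 kt → 24 h equivalent = 12.97 × 24/6 ≈ 51.88 kt.
52 kt ≥ 30 kt ⇒ rapid intensification.

52 kt, yes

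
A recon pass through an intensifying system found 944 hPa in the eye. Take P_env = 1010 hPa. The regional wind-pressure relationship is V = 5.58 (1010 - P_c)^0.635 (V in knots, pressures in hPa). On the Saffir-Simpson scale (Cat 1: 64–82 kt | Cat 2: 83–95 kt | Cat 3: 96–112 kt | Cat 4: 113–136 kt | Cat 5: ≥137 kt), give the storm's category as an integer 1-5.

1

ΔP = 1010 − 944 = 66 hPa.
V ≈ 5.58 × 66^0.635 = 5.58 × 14.30 ≈ 80 kt.
80 kt falls in the Category 1 band.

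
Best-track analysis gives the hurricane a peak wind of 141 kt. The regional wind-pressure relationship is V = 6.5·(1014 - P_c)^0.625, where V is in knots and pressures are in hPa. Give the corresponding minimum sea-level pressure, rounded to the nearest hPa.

ΔP = (V / 6.5)^(1/0.625) = (141/6.5)^1.600.
141/6.5 = 21.692; 21.692^1.600 ≈ 137.43 hPa.
P_c = 1014 − 137.43 = 876.57 ≈ 877 hPa.

877 hPa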